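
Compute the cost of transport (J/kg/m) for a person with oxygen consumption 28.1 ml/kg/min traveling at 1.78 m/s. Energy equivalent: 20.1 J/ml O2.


Power per kg = VO2 * 20.1 / 60
Power per kg = 28.1 * 20.1 / 60 = 9.4135 W/kg
Cost = power_per_kg / speed
Cost = 9.4135 / 1.78
Cost = 5.2885


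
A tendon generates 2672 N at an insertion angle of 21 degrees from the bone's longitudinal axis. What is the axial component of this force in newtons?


F_eff = F_tendon * cos(theta)
theta = 21 deg = 0.3665 rad
cos(theta) = 0.9336
F_eff = 2672 * 0.9336
F_eff = 2494.5269


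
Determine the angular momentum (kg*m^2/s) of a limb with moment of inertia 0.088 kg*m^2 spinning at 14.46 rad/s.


L = I * omega
L = 0.088 * 14.46
L = 1.2725


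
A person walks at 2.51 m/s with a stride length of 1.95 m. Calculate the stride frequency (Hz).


f = v / stride_length
f = 2.51 / 1.95
f = 1.2872


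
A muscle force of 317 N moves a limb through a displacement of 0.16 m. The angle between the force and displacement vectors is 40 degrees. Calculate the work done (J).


W = F * d * cos(theta)
theta = 40 deg = 0.6981 rad
cos(theta) = 0.7660
W = 317 * 0.16 * 0.7660
W = 38.8538


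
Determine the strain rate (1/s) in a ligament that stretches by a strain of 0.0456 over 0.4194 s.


strain_rate = delta_strain / delta_t
strain_rate = 0.0456 / 0.4194
strain_rate = 0.1087


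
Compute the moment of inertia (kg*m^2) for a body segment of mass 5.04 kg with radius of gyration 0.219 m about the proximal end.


I = m * k^2
I = 5.04 * 0.219^2
k^2 = 0.0480
I = 0.2417


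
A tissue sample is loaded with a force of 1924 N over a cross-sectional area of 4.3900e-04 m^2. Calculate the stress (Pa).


stress = F / A
stress = 1924 / 4.3900e-04
stress = 4.3827e+06


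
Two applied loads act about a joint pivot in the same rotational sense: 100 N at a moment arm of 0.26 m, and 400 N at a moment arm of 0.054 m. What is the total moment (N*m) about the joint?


M = F1 * d1 + F2 * d2
M = 100 * 0.26 + 400 * 0.054
M = 26.0000 + 21.6000
M = 47.6000


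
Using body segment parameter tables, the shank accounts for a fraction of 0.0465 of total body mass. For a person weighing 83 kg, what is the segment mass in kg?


m_segment = body_mass * fraction
m_segment = 83 * 0.0465
m_segment = 3.8595


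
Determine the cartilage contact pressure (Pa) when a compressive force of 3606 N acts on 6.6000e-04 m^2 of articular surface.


P = F / A
P = 3606 / 6.6000e-04
P = 5.4636e+06


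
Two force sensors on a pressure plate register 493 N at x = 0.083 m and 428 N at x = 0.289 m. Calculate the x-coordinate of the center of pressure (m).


COP_x = (F1*x1 + F2*x2) / (F1 + F2)
COP_x = (493*0.083 + 428*0.289) / (493 + 428)
Numerator = 164.6110
Denominator = 921
COP_x = 0.1787


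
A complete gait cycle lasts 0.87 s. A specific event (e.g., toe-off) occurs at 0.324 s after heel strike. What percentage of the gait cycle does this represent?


pct = (event_time / cycle_time) * 100
pct = (0.324 / 0.87) * 100
ratio = 0.3724
pct = 37.2414


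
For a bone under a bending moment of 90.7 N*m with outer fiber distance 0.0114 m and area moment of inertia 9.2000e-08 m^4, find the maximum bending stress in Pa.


sigma = M * c / I
sigma = 90.7 * 0.0114 / 9.2000e-08
M * c = 1.0340
sigma = 1.1239e+07


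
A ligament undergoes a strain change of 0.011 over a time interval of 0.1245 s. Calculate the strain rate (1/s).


strain_rate = delta_strain / delta_t
strain_rate = 0.011 / 0.1245
strain_rate = 0.0884


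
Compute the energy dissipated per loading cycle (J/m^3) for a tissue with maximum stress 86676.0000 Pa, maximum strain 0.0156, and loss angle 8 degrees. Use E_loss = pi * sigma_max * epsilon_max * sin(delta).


E_loss = pi * sigma_max * epsilon_max * sin(delta)
delta = 8 deg = 0.1396 rad
sin(delta) = 0.1392
E_loss = pi * 86676.0000 * 0.0156 * 0.1392
E_loss = 591.1921


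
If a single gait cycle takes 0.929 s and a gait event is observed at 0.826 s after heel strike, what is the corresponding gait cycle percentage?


pct = (event_time / cycle_time) * 100
pct = (0.826 / 0.929) * 100
ratio = 0.8891
pct = 88.9128


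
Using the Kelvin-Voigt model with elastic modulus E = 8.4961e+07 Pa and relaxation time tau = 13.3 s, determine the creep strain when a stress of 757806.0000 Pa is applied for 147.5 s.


epsilon(t) = (sigma/E) * (1 - exp(-t/tau))
sigma/E = 757806.0000 / 8.4961e+07 = 0.0089
exp(-t/tau) = exp(-147.5 / 13.3) = 1.5261e-05
epsilon = 0.0089 * (1 - 1.5261e-05)
epsilon = 0.0089


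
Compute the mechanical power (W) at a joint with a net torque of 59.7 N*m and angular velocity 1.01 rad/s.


P = M * omega
P = 59.7 * 1.01
P = 60.2970


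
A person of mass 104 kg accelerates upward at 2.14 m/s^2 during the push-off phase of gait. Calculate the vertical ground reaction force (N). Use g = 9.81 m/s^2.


GRF = m * (g + a)
GRF = 104 * (9.81 + 2.14)
GRF = 104 * 11.9500
GRF = 1242.8000


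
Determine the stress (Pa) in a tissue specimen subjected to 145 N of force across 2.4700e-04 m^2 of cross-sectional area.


stress = F / A
stress = 145 / 2.4700e-04
stress = 587044.5344


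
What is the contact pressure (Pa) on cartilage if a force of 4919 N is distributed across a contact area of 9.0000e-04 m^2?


P = F / A
P = 4919 / 9.0000e-04
P = 5.4656e+06


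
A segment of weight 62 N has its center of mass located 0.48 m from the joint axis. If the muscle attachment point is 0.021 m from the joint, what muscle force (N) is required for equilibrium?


F_muscle = W * d_load / d_muscle
F_muscle = 62 * 0.48 / 0.021
Numerator = 29.7600
F_muscle = 1417.1429


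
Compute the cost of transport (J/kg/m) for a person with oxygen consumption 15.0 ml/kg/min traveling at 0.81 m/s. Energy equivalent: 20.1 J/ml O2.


Power per kg = VO2 * 20.1 / 60
Power per kg = 15.0 * 20.1 / 60 = 5.0250 W/kg
Cost = power_per_kg / speed
Cost = 5.0250 / 0.81
Cost = 6.2037


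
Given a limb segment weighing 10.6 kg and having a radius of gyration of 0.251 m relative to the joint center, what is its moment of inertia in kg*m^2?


I = m * k^2
I = 10.6 * 0.251^2
k^2 = 0.0630
I = 0.6678


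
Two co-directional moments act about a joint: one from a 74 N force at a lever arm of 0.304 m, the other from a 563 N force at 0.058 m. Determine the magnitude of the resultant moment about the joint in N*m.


M = F1 * d1 + F2 * d2
M = 74 * 0.304 + 563 * 0.058
M = 22.4960 + 32.6540
M = 55.1500


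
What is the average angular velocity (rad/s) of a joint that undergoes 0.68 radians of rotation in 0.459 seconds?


omega = delta_theta / delta_t
omega = 0.68 / 0.459
omega = 1.4815


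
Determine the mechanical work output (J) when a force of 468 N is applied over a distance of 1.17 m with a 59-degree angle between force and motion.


W = F * d * cos(theta)
theta = 59 deg = 1.0297 rad
cos(theta) = 0.5150
W = 468 * 1.17 * 0.5150
W = 282.0142


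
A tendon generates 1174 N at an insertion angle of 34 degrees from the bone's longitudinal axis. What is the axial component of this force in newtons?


F_eff = F_tendon * cos(theta)
theta = 34 deg = 0.5934 rad
cos(theta) = 0.8290
F_eff = 1174 * 0.8290
F_eff = 973.2901


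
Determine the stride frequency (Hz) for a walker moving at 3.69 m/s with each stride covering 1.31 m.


f = v / stride_length
f = 3.69 / 1.31
f = 2.8168


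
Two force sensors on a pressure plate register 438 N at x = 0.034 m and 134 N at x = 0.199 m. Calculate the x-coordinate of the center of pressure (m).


COP_x = (F1*x1 + F2*x2) / (F1 + F2)
COP_x = (438*0.034 + 134*0.199) / (438 + 134)
Numerator = 41.5580
Denominator = 572
COP_x = 0.0727


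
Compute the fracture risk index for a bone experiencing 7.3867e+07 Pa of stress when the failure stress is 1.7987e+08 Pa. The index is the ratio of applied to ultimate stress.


FRI = applied / ultimate
FRI = 7.3867e+07 / 1.7987e+08
FRI = 0.4107


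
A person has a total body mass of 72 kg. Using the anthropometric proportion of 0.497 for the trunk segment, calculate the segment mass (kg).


m_segment = body_mass * fraction
m_segment = 72 * 0.497
m_segment = 35.7840


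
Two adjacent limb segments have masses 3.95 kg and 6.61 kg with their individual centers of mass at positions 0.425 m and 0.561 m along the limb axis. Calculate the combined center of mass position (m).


COM = (m1*x1 + m2*x2) / (m1 + m2)
COM = (3.95*0.425 + 6.61*0.561) / (3.95 + 6.61)
Numerator = 5.3870
Denominator = 10.5600
COM = 0.5101


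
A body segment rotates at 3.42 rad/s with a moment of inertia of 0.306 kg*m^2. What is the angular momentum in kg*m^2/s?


L = I * omega
L = 0.306 * 3.42
L = 1.0465


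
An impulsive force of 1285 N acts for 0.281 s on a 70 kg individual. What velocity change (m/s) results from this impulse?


J = F * dt = 1285 * 0.281 = 361.0850 N*s
delta_v = J / m
delta_v = 361.0850 / 70
delta_v = 5.1584


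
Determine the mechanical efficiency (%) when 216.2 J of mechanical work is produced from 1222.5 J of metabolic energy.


eta = (W_mech / E_meta) * 100
eta = (216.2 / 1222.5) * 100
ratio = 0.1769
eta = 17.6851


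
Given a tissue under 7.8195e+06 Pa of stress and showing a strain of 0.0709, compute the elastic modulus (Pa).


E = stress / strain
E = 7.8195e+06 / 0.0709
E = 1.1029e+08


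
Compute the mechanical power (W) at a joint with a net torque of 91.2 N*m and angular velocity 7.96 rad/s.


P = M * omega
P = 91.2 * 7.96
P = 725.9520


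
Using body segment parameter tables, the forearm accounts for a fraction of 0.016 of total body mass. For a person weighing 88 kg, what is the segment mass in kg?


m_segment = body_mass * fraction
m_segment = 88 * 0.016
m_segment = 1.4080


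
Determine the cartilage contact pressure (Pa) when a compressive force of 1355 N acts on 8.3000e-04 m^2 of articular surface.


P = F / A
P = 1355 / 8.3000e-04
P = 1.6325e+06


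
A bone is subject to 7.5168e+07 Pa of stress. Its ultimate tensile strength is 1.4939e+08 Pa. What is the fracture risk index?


FRI = applied / ultimate
FRI = 7.5168e+07 / 1.4939e+08
FRI = 0.5032


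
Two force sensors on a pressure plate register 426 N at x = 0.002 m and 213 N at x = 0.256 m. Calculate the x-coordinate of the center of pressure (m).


COP_x = (F1*x1 + F2*x2) / (F1 + F2)
COP_x = (426*0.002 + 213*0.256) / (426 + 213)
Numerator = 55.3800
Denominator = 639
COP_x = 0.0867


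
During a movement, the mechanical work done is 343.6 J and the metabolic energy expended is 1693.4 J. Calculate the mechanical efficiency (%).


eta = (W_mech / E_meta) * 100
eta = (343.6 / 1693.4) * 100
ratio = 0.2029
eta = 20.2905


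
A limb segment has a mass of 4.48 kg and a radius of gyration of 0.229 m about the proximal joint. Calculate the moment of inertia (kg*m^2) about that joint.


I = m * k^2
I = 4.48 * 0.229^2
k^2 = 0.0524
I = 0.2349


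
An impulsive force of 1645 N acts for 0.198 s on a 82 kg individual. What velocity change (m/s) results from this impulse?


J = F * dt = 1645 * 0.198 = 325.7100 N*s
delta_v = J / m
delta_v = 325.7100 / 82
delta_v = 3.9721


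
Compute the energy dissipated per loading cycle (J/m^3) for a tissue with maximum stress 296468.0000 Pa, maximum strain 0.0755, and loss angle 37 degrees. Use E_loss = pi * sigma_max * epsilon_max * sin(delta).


E_loss = pi * sigma_max * epsilon_max * sin(delta)
delta = 37 deg = 0.6458 rad
sin(delta) = 0.6018
E_loss = pi * 296468.0000 * 0.0755 * 0.6018
E_loss = 42319.2218


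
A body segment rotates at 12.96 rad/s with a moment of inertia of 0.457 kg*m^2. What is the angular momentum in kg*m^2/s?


L = I * omega
L = 0.457 * 12.96
L = 5.9227


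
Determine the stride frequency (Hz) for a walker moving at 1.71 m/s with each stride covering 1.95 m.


f = v / stride_length
f = 1.71 / 1.95
f = 0.8769


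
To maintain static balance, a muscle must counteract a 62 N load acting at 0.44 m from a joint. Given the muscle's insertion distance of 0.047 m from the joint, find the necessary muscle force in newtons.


F_muscle = W * d_load / d_muscle
F_muscle = 62 * 0.44 / 0.047
Numerator = 27.2800
F_muscle = 580.4255


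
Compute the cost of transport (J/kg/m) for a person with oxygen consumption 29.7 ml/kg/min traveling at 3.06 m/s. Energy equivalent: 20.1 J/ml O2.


Power per kg = VO2 * 20.1 / 60
Power per kg = 29.7 * 20.1 / 60 = 9.9495 W/kg
Cost = power_per_kg / speed
Cost = 9.9495 / 3.06
Cost = 3.2515


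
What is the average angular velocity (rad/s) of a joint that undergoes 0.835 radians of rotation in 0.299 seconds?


omega = delta_theta / delta_t
omega = 0.835 / 0.299
omega = 2.7926


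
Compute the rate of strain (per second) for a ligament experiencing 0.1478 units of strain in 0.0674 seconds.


strain_rate = delta_strain / delta_t
strain_rate = 0.1478 / 0.0674
strain_rate = 2.1929


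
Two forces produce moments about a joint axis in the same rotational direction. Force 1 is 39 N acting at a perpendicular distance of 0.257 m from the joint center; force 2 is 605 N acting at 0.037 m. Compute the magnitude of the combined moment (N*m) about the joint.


M = F1 * d1 + F2 * d2
M = 39 * 0.257 + 605 * 0.037
M = 10.0230 + 22.3850
M = 32.4080


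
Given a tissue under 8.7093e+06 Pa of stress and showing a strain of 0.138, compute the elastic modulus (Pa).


E = stress / strain
E = 8.7093e+06 / 0.138
E = 6.3111e+07


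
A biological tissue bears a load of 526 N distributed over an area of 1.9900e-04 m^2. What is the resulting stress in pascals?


stress = F / A
stress = 526 / 1.9900e-04
stress = 2.6432e+06


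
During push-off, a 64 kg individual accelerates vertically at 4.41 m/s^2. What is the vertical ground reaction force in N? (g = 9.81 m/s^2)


GRF = m * (g + a)
GRF = 64 * (9.81 + 4.41)
GRF = 64 * 14.2200
GRF = 910.0800


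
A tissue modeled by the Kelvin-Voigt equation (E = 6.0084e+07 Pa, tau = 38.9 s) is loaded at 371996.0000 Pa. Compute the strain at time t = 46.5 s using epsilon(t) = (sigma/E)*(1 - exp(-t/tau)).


epsilon(t) = (sigma/E) * (1 - exp(-t/tau))
sigma/E = 371996.0000 / 6.0084e+07 = 0.0062
exp(-t/tau) = exp(-46.5 / 38.9) = 0.3026
epsilon = 0.0062 * (1 - 0.3026)
epsilon = 0.0043


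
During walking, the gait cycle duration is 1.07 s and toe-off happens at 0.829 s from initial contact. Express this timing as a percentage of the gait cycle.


pct = (event_time / cycle_time) * 100
pct = (0.829 / 1.07) * 100
ratio = 0.7748
pct = 77.4766


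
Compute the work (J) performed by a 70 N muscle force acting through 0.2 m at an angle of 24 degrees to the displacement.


W = F * d * cos(theta)
theta = 24 deg = 0.4189 rad
cos(theta) = 0.9135
W = 70 * 0.2 * 0.9135
W = 12.7896


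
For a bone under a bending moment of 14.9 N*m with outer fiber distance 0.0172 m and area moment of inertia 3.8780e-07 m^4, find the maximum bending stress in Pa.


sigma = M * c / I
sigma = 14.9 * 0.0172 / 3.8780e-07
M * c = 0.2563
sigma = 660856.1114


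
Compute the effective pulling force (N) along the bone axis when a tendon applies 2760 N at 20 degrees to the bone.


F_eff = F_tendon * cos(theta)
theta = 20 deg = 0.3491 rad
cos(theta) = 0.9397
F_eff = 2760 * 0.9397
F_eff = 2593.5516


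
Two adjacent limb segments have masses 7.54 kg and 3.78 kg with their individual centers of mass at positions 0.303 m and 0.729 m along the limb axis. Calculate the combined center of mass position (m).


COM = (m1*x1 + m2*x2) / (m1 + m2)
COM = (7.54*0.303 + 3.78*0.729) / (7.54 + 3.78)
Numerator = 5.0402
Denominator = 11.3200
COM = 0.4453


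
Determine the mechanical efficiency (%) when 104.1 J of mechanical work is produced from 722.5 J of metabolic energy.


eta = (W_mech / E_meta) * 100
eta = (104.1 / 722.5) * 100
ratio = 0.1441
eta = 14.4083


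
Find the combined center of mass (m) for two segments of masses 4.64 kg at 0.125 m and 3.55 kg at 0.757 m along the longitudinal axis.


COM = (m1*x1 + m2*x2) / (m1 + m2)
COM = (4.64*0.125 + 3.55*0.757) / (4.64 + 3.55)
Numerator = 3.2673
Denominator = 8.1900
COM = 0.3989


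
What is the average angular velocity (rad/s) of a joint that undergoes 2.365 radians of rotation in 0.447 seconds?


omega = delta_theta / delta_t
omega = 2.365 / 0.447
omega = 5.2908


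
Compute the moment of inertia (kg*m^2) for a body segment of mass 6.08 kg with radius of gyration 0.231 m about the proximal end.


I = m * k^2
I = 6.08 * 0.231^2
k^2 = 0.0534
I = 0.3244


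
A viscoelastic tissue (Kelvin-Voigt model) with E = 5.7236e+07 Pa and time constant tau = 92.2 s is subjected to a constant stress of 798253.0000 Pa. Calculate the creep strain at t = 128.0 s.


epsilon(t) = (sigma/E) * (1 - exp(-t/tau))
sigma/E = 798253.0000 / 5.7236e+07 = 0.0139
exp(-t/tau) = exp(-128.0 / 92.2) = 0.2495
epsilon = 0.0139 * (1 - 0.2495)
epsilon = 0.0105


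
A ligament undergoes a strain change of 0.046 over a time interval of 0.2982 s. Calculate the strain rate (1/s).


strain_rate = delta_strain / delta_t
strain_rate = 0.046 / 0.2982
strain_rate = 0.1543


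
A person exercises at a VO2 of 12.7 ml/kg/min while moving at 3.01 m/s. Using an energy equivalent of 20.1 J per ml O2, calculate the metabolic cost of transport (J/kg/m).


Power per kg = VO2 * 20.1 / 60
Power per kg = 12.7 * 20.1 / 60 = 4.2545 W/kg
Cost = power_per_kg / speed
Cost = 4.2545 / 3.01
Cost = 1.4135


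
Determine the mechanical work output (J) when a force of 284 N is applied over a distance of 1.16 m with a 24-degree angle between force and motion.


W = F * d * cos(theta)
theta = 24 deg = 0.4189 rad
cos(theta) = 0.9135
W = 284 * 1.16 * 0.9135
W = 300.9584


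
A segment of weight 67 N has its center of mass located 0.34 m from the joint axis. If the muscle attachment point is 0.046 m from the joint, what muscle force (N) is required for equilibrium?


F_muscle = W * d_load / d_muscle
F_muscle = 67 * 0.34 / 0.046
Numerator = 22.7800
F_muscle = 495.2174


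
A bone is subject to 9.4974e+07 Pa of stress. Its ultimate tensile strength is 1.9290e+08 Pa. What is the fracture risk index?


FRI = applied / ultimate
FRI = 9.4974e+07 / 1.9290e+08
FRI = 0.4923


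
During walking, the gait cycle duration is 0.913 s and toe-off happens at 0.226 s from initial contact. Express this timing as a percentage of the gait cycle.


pct = (event_time / cycle_time) * 100
pct = (0.226 / 0.913) * 100
ratio = 0.2475
pct = 24.7536


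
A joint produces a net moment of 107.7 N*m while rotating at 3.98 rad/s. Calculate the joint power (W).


P = M * omega
P = 107.7 * 3.98
P = 428.6460


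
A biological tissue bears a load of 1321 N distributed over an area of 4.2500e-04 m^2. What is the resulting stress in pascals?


stress = F / A
stress = 1321 / 4.2500e-04
stress = 3.1082e+06


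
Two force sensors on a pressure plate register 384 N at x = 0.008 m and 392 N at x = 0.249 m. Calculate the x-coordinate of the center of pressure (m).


COP_x = (F1*x1 + F2*x2) / (F1 + F2)
COP_x = (384*0.008 + 392*0.249) / (384 + 392)
Numerator = 100.6800
Denominator = 776
COP_x = 0.1297


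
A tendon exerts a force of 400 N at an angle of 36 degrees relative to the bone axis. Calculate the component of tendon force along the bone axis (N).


F_eff = F_tendon * cos(theta)
theta = 36 deg = 0.6283 rad
cos(theta) = 0.8090
F_eff = 400 * 0.8090
F_eff = 323.6068


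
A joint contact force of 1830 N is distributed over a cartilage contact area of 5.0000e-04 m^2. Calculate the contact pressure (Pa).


P = F / A
P = 1830 / 5.0000e-04
P = 3.6600e+06


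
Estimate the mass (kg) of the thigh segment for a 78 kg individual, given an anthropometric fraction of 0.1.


m_segment = body_mass * fraction
m_segment = 78 * 0.1
m_segment = 7.8000


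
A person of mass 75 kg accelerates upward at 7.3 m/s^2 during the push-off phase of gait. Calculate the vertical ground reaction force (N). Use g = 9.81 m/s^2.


GRF = m * (g + a)
GRF = 75 * (9.81 + 7.3)
GRF = 75 * 17.1100
GRF = 1283.2500


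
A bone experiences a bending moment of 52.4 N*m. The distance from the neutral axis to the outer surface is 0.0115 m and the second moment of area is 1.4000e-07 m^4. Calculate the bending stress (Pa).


sigma = M * c / I
sigma = 52.4 * 0.0115 / 1.4000e-07
M * c = 0.6026
sigma = 4.3043e+06


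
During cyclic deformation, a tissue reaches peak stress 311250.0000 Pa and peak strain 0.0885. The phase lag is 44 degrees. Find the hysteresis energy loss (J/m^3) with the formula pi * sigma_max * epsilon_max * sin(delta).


E_loss = pi * sigma_max * epsilon_max * sin(delta)
delta = 44 deg = 0.7679 rad
sin(delta) = 0.6947
E_loss = pi * 311250.0000 * 0.0885 * 0.6947
E_loss = 60113.7439


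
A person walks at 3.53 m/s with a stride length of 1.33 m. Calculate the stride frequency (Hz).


f = v / stride_length
f = 3.53 / 1.33
f = 2.6541


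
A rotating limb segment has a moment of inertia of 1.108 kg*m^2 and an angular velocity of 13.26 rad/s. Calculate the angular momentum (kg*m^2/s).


L = I * omega
L = 1.108 * 13.26
L = 14.6921


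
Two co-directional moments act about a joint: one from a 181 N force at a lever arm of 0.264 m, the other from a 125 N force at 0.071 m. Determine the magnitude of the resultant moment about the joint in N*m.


M = F1 * d1 + F2 * d2
M = 181 * 0.264 + 125 * 0.071
M = 47.7840 + 8.8750
M = 56.6590


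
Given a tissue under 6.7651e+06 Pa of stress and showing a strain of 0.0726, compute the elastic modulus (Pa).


E = stress / strain
E = 6.7651e+06 / 0.0726
E = 9.3183e+07


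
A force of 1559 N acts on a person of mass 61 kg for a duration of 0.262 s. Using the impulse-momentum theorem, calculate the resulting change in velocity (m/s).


J = F * dt = 1559 * 0.262 = 408.4580 N*s
delta_v = J / m
delta_v = 408.4580 / 61
delta_v = 6.6960


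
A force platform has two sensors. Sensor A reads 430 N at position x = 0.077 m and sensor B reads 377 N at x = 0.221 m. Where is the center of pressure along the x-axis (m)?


COP_x = (F1*x1 + F2*x2) / (F1 + F2)
COP_x = (430*0.077 + 377*0.221) / (430 + 377)
Numerator = 116.4270
Denominator = 807
COP_x = 0.1443


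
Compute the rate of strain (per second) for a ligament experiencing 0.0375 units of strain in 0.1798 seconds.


strain_rate = delta_strain / delta_t
strain_rate = 0.0375 / 0.1798
strain_rate = 0.2086


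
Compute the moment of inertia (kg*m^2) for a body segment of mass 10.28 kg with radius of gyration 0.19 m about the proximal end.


I = m * k^2
I = 10.28 * 0.19^2
k^2 = 0.0361
I = 0.3711


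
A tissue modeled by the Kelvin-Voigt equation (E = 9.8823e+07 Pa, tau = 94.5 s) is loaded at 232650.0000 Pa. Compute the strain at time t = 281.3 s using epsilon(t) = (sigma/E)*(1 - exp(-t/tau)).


epsilon(t) = (sigma/E) * (1 - exp(-t/tau))
sigma/E = 232650.0000 / 9.8823e+07 = 0.0024
exp(-t/tau) = exp(-281.3 / 94.5) = 0.0510
epsilon = 0.0024 * (1 - 0.0510)
epsilon = 0.0022


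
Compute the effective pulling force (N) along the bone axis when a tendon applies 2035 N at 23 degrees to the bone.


F_eff = F_tendon * cos(theta)
theta = 23 deg = 0.4014 rad
cos(theta) = 0.9205
F_eff = 2035 * 0.9205
F_eff = 1873.2274


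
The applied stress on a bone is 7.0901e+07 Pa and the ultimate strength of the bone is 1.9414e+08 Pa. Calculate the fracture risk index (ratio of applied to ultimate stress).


FRI = applied / ultimate
FRI = 7.0901e+07 / 1.9414e+08
FRI = 0.3652


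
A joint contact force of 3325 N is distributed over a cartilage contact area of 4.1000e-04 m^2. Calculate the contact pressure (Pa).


P = F / A
P = 3325 / 4.1000e-04
P = 8.1098e+06


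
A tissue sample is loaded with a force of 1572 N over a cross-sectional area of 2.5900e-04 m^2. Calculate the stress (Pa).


stress = F / A
stress = 1572 / 2.5900e-04
stress = 6.0695e+06


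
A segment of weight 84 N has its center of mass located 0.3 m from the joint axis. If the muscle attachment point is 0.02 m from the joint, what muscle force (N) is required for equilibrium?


F_muscle = W * d_load / d_muscle
F_muscle = 84 * 0.3 / 0.02
Numerator = 25.2000
F_muscle = 1260.0000


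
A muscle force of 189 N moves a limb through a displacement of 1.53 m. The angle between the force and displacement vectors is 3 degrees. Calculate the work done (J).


W = F * d * cos(theta)
theta = 3 deg = 0.0524 rad
cos(theta) = 0.9986
W = 189 * 1.53 * 0.9986
W = 288.7737


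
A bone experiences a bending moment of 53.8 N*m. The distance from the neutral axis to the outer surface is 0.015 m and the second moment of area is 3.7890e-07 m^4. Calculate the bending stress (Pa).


sigma = M * c / I
sigma = 53.8 * 0.015 / 3.7890e-07
M * c = 0.8070
sigma = 2.1298e+06


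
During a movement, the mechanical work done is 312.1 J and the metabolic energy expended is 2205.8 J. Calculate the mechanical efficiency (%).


eta = (W_mech / E_meta) * 100
eta = (312.1 / 2205.8) * 100
ratio = 0.1415
eta = 14.1491


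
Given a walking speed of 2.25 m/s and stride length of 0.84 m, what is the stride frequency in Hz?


f = v / stride_length
f = 2.25 / 0.84
f = 2.6786


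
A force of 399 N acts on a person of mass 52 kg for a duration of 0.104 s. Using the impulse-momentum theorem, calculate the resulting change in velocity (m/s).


J = F * dt = 399 * 0.104 = 41.4960 N*s
delta_v = J / m
delta_v = 41.4960 / 52
delta_v = 0.7980


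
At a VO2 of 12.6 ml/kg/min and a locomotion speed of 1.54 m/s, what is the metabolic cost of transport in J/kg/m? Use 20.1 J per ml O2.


Power per kg = VO2 * 20.1 / 60
Power per kg = 12.6 * 20.1 / 60 = 4.2210 W/kg
Cost = power_per_kg / speed
Cost = 4.2210 / 1.54
Cost = 2.7409


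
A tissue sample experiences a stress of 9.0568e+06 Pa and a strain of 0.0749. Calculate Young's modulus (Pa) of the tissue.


E = stress / strain
E = 9.0568e+06 / 0.0749
E = 1.2092e+08


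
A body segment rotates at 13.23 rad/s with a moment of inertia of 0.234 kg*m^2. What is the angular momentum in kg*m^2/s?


L = I * omega
L = 0.234 * 13.23
L = 3.0958


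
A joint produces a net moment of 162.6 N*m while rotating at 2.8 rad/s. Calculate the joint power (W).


P = M * omega
P = 162.6 * 2.8
P = 455.2800


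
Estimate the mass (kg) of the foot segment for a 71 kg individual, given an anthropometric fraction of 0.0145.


m_segment = body_mass * fraction
m_segment = 71 * 0.0145
m_segment = 1.0295


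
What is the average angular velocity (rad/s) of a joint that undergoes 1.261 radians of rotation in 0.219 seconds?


omega = delta_theta / delta_t
omega = 1.261 / 0.219
omega = 5.7580


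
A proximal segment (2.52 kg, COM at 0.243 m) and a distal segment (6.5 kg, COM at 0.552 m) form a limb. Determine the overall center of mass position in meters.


COM = (m1*x1 + m2*x2) / (m1 + m2)
COM = (2.52*0.243 + 6.5*0.552) / (2.52 + 6.5)
Numerator = 4.2004
Denominator = 9.0200
COM = 0.4657


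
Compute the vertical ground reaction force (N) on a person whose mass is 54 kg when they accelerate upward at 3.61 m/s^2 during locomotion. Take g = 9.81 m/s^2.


GRF = m * (g + a)
GRF = 54 * (9.81 + 3.61)
GRF = 54 * 13.4200
GRF = 724.6800


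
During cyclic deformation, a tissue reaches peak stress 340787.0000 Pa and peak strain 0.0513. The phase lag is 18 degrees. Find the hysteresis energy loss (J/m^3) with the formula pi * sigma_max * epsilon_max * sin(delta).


E_loss = pi * sigma_max * epsilon_max * sin(delta)
delta = 18 deg = 0.3142 rad
sin(delta) = 0.3090
E_loss = pi * 340787.0000 * 0.0513 * 0.3090
E_loss = 16971.9843


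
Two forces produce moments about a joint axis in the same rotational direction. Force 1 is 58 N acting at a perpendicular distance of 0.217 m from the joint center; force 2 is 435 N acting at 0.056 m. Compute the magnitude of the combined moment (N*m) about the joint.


M = F1 * d1 + F2 * d2
M = 58 * 0.217 + 435 * 0.056
M = 12.5860 + 24.3600
M = 36.9460


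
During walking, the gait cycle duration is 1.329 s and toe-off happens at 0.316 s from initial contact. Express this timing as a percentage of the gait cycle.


pct = (event_time / cycle_time) * 100
pct = (0.316 / 1.329) * 100
ratio = 0.2378
pct = 23.7773


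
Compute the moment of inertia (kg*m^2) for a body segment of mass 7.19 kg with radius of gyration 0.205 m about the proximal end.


I = m * k^2
I = 7.19 * 0.205^2
k^2 = 0.0420
I = 0.3022


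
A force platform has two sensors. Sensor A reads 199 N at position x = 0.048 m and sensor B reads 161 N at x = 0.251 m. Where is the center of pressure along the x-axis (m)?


COP_x = (F1*x1 + F2*x2) / (F1 + F2)
COP_x = (199*0.048 + 161*0.251) / (199 + 161)
Numerator = 49.9630
Denominator = 360
COP_x = 0.1388


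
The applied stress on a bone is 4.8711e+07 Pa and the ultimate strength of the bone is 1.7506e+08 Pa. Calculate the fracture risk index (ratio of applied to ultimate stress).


FRI = applied / ultimate
FRI = 4.8711e+07 / 1.7506e+08
FRI = 0.2783


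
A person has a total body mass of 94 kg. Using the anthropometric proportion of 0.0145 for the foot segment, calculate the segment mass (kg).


m_segment = body_mass * fraction
m_segment = 94 * 0.0145
m_segment = 1.3630


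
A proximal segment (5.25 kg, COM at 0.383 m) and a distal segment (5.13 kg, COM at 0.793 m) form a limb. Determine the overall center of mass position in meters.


COM = (m1*x1 + m2*x2) / (m1 + m2)
COM = (5.25*0.383 + 5.13*0.793) / (5.25 + 5.13)
Numerator = 6.0788
Denominator = 10.3800
COM = 0.5856


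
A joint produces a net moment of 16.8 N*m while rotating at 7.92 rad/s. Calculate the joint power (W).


P = M * omega
P = 16.8 * 7.92
P = 133.0560


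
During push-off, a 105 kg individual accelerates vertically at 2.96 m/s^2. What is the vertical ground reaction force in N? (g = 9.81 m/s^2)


GRF = m * (g + a)
GRF = 105 * (9.81 + 2.96)
GRF = 105 * 12.7700
GRF = 1340.8500


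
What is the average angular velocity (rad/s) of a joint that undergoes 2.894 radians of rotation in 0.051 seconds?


omega = delta_theta / delta_t
omega = 2.894 / 0.051
omega = 56.7451


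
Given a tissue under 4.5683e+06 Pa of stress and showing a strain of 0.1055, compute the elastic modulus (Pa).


E = stress / strain
E = 4.5683e+06 / 0.1055
E = 4.3301e+07


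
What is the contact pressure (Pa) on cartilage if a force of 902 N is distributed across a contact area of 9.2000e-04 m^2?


P = F / A
P = 902 / 9.2000e-04
P = 980434.7826


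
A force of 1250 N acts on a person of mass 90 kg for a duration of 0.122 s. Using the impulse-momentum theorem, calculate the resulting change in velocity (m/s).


J = F * dt = 1250 * 0.122 = 152.5000 N*s
delta_v = J / m
delta_v = 152.5000 / 90
delta_v = 1.6944


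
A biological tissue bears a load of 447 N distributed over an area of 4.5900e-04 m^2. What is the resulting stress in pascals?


stress = F / A
stress = 447 / 4.5900e-04
stress = 973856.2092


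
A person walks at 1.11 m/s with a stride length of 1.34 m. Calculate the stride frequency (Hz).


f = v / stride_length
f = 1.11 / 1.34
f = 0.8284


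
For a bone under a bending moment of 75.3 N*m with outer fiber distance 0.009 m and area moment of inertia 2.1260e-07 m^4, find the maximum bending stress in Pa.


sigma = M * c / I
sigma = 75.3 * 0.009 / 2.1260e-07
M * c = 0.6777
sigma = 3.1877e+06


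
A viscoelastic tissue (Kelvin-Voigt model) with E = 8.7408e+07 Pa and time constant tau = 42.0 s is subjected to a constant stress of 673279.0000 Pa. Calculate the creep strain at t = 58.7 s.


epsilon(t) = (sigma/E) * (1 - exp(-t/tau))
sigma/E = 673279.0000 / 8.7408e+07 = 0.0077
exp(-t/tau) = exp(-58.7 / 42.0) = 0.2472
epsilon = 0.0077 * (1 - 0.2472)
epsilon = 0.0058


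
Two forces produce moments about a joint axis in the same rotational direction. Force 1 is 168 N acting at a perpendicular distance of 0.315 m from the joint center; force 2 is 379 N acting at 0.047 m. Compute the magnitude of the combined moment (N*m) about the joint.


M = F1 * d1 + F2 * d2
M = 168 * 0.315 + 379 * 0.047
M = 52.9200 + 17.8130
M = 70.7330


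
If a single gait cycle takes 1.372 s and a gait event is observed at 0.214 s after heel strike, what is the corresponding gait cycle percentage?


pct = (event_time / cycle_time) * 100
pct = (0.214 / 1.372) * 100
ratio = 0.1560
pct = 15.5977


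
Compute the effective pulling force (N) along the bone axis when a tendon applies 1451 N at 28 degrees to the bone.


F_eff = F_tendon * cos(theta)
theta = 28 deg = 0.4887 rad
cos(theta) = 0.8829
F_eff = 1451 * 0.8829
F_eff = 1281.1570


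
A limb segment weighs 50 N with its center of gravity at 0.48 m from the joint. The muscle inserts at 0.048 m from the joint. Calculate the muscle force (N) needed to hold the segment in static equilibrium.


F_muscle = W * d_load / d_muscle
F_muscle = 50 * 0.48 / 0.048
Numerator = 24.0000
F_muscle = 500.0000


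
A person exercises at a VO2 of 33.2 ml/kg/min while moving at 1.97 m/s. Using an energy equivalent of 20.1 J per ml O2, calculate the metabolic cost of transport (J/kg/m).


Power per kg = VO2 * 20.1 / 60
Power per kg = 33.2 * 20.1 / 60 = 11.1220 W/kg
Cost = power_per_kg / speed
Cost = 11.1220 / 1.97
Cost = 5.6457


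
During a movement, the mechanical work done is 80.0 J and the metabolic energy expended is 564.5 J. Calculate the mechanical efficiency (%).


eta = (W_mech / E_meta) * 100
eta = (80.0 / 564.5) * 100
ratio = 0.1417
eta = 14.1718


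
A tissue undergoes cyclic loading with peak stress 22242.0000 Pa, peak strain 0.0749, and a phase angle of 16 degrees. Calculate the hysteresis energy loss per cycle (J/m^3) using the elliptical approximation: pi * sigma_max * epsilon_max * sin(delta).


E_loss = pi * sigma_max * epsilon_max * sin(delta)
delta = 16 deg = 0.2793 rad
sin(delta) = 0.2756
E_loss = pi * 22242.0000 * 0.0749 * 0.2756
E_loss = 1442.5923


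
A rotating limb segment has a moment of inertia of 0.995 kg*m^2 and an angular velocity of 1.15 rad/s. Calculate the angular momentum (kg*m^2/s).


L = I * omega
L = 0.995 * 1.15
L = 1.1442


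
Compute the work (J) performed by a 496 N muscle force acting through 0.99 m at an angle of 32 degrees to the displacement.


W = F * d * cos(theta)
theta = 32 deg = 0.5585 rad
cos(theta) = 0.8480
W = 496 * 0.99 * 0.8480
W = 416.4255


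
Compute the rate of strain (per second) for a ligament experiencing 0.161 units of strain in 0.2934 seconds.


strain_rate = delta_strain / delta_t
strain_rate = 0.161 / 0.2934
strain_rate = 0.5487


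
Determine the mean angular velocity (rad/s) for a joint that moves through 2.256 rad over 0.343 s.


omega = delta_theta / delta_t
omega = 2.256 / 0.343
omega = 6.5773


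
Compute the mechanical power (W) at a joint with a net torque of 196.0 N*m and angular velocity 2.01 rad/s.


P = M * omega
P = 196.0 * 2.01
P = 393.9600


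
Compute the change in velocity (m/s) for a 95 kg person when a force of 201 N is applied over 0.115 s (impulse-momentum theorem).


J = F * dt = 201 * 0.115 = 23.1150 N*s
delta_v = J / m
delta_v = 23.1150 / 95
delta_v = 0.2433


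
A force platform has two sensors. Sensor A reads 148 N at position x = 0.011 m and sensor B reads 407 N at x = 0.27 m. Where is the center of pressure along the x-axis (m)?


COP_x = (F1*x1 + F2*x2) / (F1 + F2)
COP_x = (148*0.011 + 407*0.27) / (148 + 407)
Numerator = 111.5180
Denominator = 555
COP_x = 0.2009


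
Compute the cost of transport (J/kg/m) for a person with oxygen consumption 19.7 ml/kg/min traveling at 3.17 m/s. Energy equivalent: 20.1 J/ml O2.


Power per kg = VO2 * 20.1 / 60
Power per kg = 19.7 * 20.1 / 60 = 6.5995 W/kg
Cost = power_per_kg / speed
Cost = 6.5995 / 3.17
Cost = 2.0819


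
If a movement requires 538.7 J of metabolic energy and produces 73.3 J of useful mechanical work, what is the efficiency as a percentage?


eta = (W_mech / E_meta) * 100
eta = (73.3 / 538.7) * 100
ratio = 0.1361
eta = 13.6068


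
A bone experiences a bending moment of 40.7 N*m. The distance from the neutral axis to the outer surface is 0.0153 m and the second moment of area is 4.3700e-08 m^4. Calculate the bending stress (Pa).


sigma = M * c / I
sigma = 40.7 * 0.0153 / 4.3700e-08
M * c = 0.6227
sigma = 1.4250e+07


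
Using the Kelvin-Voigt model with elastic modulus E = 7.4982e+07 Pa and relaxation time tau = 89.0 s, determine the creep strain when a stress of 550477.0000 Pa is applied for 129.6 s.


epsilon(t) = (sigma/E) * (1 - exp(-t/tau))
sigma/E = 550477.0000 / 7.4982e+07 = 0.0073
exp(-t/tau) = exp(-129.6 / 89.0) = 0.2331
epsilon = 0.0073 * (1 - 0.2331)
epsilon = 0.0056


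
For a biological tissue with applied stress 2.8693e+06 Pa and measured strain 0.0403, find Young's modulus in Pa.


E = stress / strain
E = 2.8693e+06 / 0.0403
E = 7.1199e+07


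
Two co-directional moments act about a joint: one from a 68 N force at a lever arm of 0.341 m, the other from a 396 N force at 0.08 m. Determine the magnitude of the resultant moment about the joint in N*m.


M = F1 * d1 + F2 * d2
M = 68 * 0.341 + 396 * 0.08
M = 23.1880 + 31.6800
M = 54.8680


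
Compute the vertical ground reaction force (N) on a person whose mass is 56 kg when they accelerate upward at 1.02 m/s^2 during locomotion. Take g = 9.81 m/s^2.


GRF = m * (g + a)
GRF = 56 * (9.81 + 1.02)
GRF = 56 * 10.8300
GRF = 606.4800


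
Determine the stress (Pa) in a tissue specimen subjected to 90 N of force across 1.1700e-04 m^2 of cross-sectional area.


stress = F / A
stress = 90 / 1.1700e-04
stress = 769230.7692


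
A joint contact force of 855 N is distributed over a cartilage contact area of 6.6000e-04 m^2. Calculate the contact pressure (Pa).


P = F / A
P = 855 / 6.6000e-04
P = 1.2955e+06


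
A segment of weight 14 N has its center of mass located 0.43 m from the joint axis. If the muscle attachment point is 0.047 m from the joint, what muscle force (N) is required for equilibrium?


F_muscle = W * d_load / d_muscle
F_muscle = 14 * 0.43 / 0.047
Numerator = 6.0200
F_muscle = 128.0851


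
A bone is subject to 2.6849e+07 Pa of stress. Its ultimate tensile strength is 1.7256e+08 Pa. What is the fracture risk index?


FRI = applied / ultimate
FRI = 2.6849e+07 / 1.7256e+08
FRI = 0.1556


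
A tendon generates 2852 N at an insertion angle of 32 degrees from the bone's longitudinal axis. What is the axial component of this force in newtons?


F_eff = F_tendon * cos(theta)
theta = 32 deg = 0.5585 rad
cos(theta) = 0.8480
F_eff = 2852 * 0.8480
F_eff = 2418.6332


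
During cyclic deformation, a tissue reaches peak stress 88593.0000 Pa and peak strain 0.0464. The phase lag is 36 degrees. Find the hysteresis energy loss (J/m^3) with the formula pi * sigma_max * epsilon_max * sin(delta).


E_loss = pi * sigma_max * epsilon_max * sin(delta)
delta = 36 deg = 0.6283 rad
sin(delta) = 0.5878
E_loss = pi * 88593.0000 * 0.0464 * 0.5878
E_loss = 7590.7720


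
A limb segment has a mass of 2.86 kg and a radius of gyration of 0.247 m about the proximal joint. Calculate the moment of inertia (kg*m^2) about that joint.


I = m * k^2
I = 2.86 * 0.247^2
k^2 = 0.0610
I = 0.1745


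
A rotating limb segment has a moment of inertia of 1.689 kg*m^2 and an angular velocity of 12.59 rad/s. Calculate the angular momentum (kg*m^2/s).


L = I * omega
L = 1.689 * 12.59
L = 21.2645


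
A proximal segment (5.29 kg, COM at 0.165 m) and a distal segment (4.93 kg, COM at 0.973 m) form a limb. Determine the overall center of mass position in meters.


COM = (m1*x1 + m2*x2) / (m1 + m2)
COM = (5.29*0.165 + 4.93*0.973) / (5.29 + 4.93)
Numerator = 5.6697
Denominator = 10.2200
COM = 0.5548
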